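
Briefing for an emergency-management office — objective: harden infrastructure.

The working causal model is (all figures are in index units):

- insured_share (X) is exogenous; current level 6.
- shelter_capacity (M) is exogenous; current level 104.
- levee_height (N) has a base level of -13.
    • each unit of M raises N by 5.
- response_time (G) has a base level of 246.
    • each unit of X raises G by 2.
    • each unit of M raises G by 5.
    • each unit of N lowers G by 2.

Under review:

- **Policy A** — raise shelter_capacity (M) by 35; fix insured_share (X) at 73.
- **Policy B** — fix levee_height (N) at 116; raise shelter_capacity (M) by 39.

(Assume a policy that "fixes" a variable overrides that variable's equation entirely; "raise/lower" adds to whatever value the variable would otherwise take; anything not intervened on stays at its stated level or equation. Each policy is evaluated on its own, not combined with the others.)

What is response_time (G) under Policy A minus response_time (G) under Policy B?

-1018

Policy A (M + 35, X := 73):
  X = 73
  M = 104 + 35 = 139
  N = -13 + 5·139 = 682
  G = 246 + 2·73 + 5·139 − 2·682 = -277
Policy B (N := 116, M + 39):
  X = 6
  M = 104 + 39 = 143
  N = 116
  G = 246 + 2·6 + 5·143 − 2·116 = 741
G: -277 − 741 = -1018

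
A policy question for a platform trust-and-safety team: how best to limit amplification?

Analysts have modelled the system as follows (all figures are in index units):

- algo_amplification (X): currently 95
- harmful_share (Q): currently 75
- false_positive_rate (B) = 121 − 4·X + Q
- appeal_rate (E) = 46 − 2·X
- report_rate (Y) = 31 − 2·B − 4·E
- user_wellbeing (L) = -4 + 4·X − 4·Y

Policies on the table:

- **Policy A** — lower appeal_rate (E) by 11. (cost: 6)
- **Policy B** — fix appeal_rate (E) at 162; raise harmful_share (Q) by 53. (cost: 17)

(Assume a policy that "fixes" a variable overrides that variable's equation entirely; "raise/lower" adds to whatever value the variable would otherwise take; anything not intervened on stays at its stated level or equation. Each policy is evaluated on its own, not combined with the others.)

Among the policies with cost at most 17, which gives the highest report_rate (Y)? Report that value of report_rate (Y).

1019

Policy A (E − 11):
  X = 95
  Q = 75
  B = 121 − 4·95 + 75 = -184
  E = 46 − 2·95 (−11 from intervention) = -155
  Y = 31 − 2·(-184) − 4·(-155) = 1019
Policy B (E := 162, Q + 53):
  X = 95
  Q = 75 + 53 = 128
  B = 121 − 4·95 + 128 = -131
  E = 162
  Y = 31 − 2·(-131) − 4·162 = -355
Comparing — Policy A: Y=1019, Policy B: Y=-355. Highest is 1019 (Policy A).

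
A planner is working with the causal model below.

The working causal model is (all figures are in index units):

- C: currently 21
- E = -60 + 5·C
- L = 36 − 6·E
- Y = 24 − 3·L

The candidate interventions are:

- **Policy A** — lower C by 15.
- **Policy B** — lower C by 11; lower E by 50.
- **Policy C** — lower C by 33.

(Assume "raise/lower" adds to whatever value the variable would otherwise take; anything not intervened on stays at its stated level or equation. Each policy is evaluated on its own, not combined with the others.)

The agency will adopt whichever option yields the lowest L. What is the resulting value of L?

216

Policy A (C − 15):
  C = 21 − 15 = 6
  E = -60 + 5·6 = -30
  L = 36 − 6·(-30) = 216
Policy B (C − 11, E − 50):
  C = 21 − 11 = 10
  E = -60 + 5·10 (−50 from intervention) = -60
  L = 36 − 6·(-60) = 396
Policy C (C − 33):
  C = 21 − 33 = -12
  E = -60 + 5·(-12) = -120
  L = 36 − 6·(-120) = 756
Comparing — Policy A: L=216, Policy B: L=396, Policy C: L=756. Lowest is 216 (Policy A).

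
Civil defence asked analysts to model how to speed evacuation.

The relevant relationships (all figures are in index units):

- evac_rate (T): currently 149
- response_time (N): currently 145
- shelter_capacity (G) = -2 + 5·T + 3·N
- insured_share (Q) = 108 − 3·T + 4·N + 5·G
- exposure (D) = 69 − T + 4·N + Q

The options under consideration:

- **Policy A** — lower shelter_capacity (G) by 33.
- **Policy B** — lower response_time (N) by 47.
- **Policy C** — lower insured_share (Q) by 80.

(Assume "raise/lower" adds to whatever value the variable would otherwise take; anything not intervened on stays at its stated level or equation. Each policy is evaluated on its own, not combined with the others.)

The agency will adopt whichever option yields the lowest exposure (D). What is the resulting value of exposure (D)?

Policy A (G − 33):
  T = 149
  N = 145
  G = -2 + 5·149 + 3·145 (−33 from intervention) = 1145
  Q = 108 − 3·149 + 4·145 + 5·1145 = 5966
  D = 69 − 149 + 4·145 + 5966 = 6466
Policy B (N − 47):
  T = 149
  N = 145 − 47 = 98
  G = -2 + 5·149 + 3·98 = 1037
  Q = 108 − 3·149 + 4·98 + 5·1037 = 5238
  D = 69 − 149 + 4·98 + 5238 = 5550
Policy C (Q − 80):
  T = 149
  N = 145
  G = -2 + 5·149 + 3·145 = 1178
  Q = 108 − 3·149 + 4·145 + 5·1178 (−80 from intervention) = 6051
  D = 69 − 149 + 4·145 + 6051 = 6551
Comparing — Policy A: D=6466, Policy B: D=5550, Policy C: D=6551. Lowest is 5550 (Policy B).

5550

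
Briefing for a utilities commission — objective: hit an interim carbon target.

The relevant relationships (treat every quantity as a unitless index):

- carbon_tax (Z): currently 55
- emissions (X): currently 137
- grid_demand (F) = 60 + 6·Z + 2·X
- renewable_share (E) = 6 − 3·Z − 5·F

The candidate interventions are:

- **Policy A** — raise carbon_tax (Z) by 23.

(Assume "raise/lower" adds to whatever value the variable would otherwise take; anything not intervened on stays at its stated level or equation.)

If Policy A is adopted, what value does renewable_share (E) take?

-4238

Policy A (Z + 23):
  Z = 55 + 23 = 78
  X = 137
  F = 60 + 6·78 + 2·137 = 802
  E = 6 − 3·78 − 5·802 = -4238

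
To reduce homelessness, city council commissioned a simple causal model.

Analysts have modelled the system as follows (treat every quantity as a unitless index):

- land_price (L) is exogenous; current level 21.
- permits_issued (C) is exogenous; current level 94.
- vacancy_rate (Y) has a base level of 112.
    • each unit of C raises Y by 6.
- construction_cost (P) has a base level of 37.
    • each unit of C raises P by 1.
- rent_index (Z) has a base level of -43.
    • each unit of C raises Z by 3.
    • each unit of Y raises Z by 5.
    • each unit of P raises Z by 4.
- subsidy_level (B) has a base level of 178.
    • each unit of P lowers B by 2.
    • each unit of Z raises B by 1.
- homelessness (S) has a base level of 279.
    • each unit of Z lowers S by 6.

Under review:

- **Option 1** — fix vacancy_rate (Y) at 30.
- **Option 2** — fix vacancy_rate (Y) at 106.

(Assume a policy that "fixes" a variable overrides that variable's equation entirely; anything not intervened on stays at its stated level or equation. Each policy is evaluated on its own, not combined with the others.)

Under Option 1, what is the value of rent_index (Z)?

Option 1 (Y := 30):
  C = 94
  Y = 30
  P = 37 + 94 = 131
  Z = -43 + 3·94 + 5·30 + 4·131 = 913

913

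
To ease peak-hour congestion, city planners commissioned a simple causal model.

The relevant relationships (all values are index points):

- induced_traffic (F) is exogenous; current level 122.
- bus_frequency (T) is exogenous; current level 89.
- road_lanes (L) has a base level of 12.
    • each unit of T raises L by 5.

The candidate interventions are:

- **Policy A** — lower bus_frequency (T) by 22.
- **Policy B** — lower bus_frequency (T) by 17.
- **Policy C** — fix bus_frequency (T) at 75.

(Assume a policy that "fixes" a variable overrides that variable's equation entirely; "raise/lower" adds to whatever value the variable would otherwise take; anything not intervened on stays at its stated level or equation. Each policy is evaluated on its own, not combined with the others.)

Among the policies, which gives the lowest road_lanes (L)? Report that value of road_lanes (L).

347

Policy A (T − 22):
  T = 89 − 22 = 67
  L = 12 + 5·67 = 347
Policy B (T − 17):
  T = 89 − 17 = 72
  L = 12 + 5·72 = 372
Policy C (T := 75):
  T = 75
  L = 12 + 5·75 = 387
Comparing — Policy A: L=347, Policy B: L=372, Policy C: L=387. Lowest is 347 (Policy A).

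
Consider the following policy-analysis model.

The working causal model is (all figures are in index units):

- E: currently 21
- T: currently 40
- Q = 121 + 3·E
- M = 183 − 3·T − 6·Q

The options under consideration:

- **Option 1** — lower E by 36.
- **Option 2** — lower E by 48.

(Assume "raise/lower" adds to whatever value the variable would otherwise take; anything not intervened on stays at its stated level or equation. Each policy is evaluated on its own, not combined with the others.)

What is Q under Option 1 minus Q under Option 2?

Option 1 (E − 36):
  E = 21 − 36 = -15
  Q = 121 + 3·(-15) = 76
Option 2 (E − 48):
  E = 21 − 48 = -27
  Q = 121 + 3·(-27) = 40
Q: 76 − 40 = 36

36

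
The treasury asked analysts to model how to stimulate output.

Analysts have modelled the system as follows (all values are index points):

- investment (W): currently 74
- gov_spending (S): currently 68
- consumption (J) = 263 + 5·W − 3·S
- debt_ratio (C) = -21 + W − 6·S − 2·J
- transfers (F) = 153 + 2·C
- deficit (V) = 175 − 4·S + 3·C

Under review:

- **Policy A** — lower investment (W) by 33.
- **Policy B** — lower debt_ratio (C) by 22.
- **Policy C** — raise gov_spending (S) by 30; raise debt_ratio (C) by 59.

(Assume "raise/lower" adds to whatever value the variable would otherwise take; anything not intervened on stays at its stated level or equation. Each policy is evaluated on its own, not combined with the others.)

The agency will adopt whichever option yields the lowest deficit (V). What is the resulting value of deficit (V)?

-3802

Policy A (W − 33):
  W = 74 − 33 = 41
  S = 68
  J = 263 + 5·41 − 3·68 = 264
  C = -21 + 41 − 6·68 − 2·264 = -916
  V = 175 − 4·68 + 3·(-916) = -2845
Policy B (C − 22):
  W = 74
  S = 68
  J = 263 + 5·74 − 3·68 = 429
  C = -21 + 74 − 6·68 − 2·429 (−22 from intervention) = -1235
  V = 175 − 4·68 + 3·(-1235) = -3802
Policy C (S + 30, C + 59):
  W = 74
  S = 68 + 30 = 98
  J = 263 + 5·74 − 3·98 = 339
  C = -21 + 74 − 6·98 − 2·339 (+59 from intervention) = -1154
  V = 175 − 4·98 + 3·(-1154) = -3679
Comparing — Policy A: V=-2845, Policy B: V=-3802, Policy C: V=-3679. Lowest is -3802 (Policy B).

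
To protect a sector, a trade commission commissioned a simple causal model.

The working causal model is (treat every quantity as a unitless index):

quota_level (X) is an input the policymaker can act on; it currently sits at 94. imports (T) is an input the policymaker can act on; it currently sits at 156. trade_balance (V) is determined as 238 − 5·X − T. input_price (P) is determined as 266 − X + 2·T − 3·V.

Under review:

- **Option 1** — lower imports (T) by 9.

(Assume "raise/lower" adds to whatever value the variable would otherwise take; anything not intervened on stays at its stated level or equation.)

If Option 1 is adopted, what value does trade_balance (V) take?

-379

Option 1 (T − 9):
  X = 94
  T = 156 − 9 = 147
  V = 238 − 5·94 − 147 = -379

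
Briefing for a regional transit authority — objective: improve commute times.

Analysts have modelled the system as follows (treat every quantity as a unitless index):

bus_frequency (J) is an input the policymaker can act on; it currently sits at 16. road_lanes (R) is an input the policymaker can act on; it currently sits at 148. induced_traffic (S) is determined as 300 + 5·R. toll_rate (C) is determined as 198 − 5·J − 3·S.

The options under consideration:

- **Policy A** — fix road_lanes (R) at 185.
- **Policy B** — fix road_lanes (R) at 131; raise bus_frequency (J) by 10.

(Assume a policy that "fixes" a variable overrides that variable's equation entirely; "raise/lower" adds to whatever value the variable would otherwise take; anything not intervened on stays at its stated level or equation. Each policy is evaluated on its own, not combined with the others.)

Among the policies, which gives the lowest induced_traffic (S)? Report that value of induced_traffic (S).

955

Policy A (R := 185):
  R = 185
  S = 300 + 5·185 = 1225
Policy B (R := 131, J + 10):
  R = 131
  S = 300 + 5·131 = 955
Comparing — Policy A: S=1225, Policy B: S=955. Lowest is 955 (Policy B).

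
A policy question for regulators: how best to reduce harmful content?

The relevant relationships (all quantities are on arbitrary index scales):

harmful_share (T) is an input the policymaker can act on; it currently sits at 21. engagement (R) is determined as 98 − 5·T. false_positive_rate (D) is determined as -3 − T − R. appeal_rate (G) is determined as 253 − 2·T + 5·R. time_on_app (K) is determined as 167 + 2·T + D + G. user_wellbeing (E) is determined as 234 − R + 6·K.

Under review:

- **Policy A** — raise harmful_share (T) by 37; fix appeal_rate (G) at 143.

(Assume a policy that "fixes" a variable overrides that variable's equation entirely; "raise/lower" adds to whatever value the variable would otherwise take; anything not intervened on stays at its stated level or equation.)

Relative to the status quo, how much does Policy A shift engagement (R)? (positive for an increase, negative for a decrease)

-185

Baseline:
  T = 21
  R = 98 − 5·21 = -7
Policy A (T + 37, G := 143):
  T = 21 + 37 = 58
  R = 98 − 5·58 = -192
Change in R: -192 − (-7) = -185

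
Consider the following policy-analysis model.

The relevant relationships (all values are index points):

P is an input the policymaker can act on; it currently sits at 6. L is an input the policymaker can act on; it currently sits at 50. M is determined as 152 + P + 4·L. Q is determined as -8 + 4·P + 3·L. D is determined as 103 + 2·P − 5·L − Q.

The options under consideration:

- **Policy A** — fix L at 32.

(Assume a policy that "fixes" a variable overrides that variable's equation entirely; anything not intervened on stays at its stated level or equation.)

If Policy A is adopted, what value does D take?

-157

Policy A (L := 32):
  P = 6
  L = 32
  Q = -8 + 4·6 + 3·32 = 112
  D = 103 + 2·6 − 5·32 − 112 = -157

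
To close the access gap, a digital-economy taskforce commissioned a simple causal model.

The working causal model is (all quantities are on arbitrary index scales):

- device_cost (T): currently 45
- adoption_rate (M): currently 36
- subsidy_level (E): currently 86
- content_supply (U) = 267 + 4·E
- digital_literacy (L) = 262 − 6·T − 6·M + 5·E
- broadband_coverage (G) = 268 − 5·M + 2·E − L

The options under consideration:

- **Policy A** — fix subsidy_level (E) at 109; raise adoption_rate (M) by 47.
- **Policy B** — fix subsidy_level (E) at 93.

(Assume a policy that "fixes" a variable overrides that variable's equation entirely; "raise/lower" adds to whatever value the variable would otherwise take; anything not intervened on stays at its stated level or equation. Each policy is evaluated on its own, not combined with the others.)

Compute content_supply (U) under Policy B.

Policy B (E := 93):
  E = 93
  U = 267 + 4·93 = 639

639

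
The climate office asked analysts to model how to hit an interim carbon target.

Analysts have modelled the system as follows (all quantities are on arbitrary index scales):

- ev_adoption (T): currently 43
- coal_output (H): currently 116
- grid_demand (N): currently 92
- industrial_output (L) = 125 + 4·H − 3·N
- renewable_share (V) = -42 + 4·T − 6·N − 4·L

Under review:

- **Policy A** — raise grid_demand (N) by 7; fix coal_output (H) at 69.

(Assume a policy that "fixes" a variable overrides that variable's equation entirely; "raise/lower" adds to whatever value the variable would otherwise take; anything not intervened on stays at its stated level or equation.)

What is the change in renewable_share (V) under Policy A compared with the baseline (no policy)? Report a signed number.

794

Baseline:
  T = 43
  H = 116
  N = 92
  L = 125 + 4·116 − 3·92 = 313
  V = -42 + 4·43 − 6·92 − 4·313 = -1674
Policy A (N + 7, H := 69):
  T = 43
  H = 69
  N = 92 + 7 = 99
  L = 125 + 4·69 − 3·99 = 104
  V = -42 + 4·43 − 6·99 − 4·104 = -880
Change in V: -880 − (-1674) = 794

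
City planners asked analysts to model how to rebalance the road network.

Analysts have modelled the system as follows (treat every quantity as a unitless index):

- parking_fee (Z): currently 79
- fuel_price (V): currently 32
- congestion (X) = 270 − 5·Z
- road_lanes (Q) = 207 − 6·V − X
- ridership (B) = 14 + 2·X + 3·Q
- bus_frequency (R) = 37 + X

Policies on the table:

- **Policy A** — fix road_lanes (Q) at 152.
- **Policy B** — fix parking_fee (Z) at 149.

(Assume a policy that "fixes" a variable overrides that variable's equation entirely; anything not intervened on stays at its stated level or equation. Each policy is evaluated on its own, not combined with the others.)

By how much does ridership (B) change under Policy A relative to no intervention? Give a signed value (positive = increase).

36

Baseline:
  Z = 79
  V = 32
  X = 270 − 5·79 = -125
  Q = 207 − 6·32 − (-125) = 140
  B = 14 + 2·(-125) + 3·140 = 184
Policy A (Q := 152):
  Z = 79
  V = 32
  X = 270 − 5·79 = -125
  Q = 152
  B = 14 + 2·(-125) + 3·152 = 220
Change in B: 220 − 184 = 36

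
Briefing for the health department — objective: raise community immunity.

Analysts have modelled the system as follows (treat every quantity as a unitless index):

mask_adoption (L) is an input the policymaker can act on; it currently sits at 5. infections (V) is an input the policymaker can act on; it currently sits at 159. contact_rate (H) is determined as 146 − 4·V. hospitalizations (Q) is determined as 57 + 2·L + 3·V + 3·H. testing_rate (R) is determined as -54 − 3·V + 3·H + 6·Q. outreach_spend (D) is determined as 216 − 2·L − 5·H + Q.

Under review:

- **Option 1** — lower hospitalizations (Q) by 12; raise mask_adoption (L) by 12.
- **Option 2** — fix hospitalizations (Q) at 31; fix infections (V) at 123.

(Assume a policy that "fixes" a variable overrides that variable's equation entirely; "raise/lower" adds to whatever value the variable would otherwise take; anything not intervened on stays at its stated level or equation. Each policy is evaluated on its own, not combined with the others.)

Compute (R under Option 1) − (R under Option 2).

Option 1 (Q − 12, L + 12):
  L = 5 + 12 = 17
  V = 159
  H = 146 − 4·159 = -490
  Q = 57 + 2·17 + 3·159 + 3·(-490) (−12 from intervention) = -914
  R = -54 − 3·159 + 3·(-490) + 6·(-914) = -7485
Option 2 (Q := 31, V := 123):
  L = 5
  V = 123
  H = 146 − 4·123 = -346
  Q = 31
  R = -54 − 3·123 + 3·(-346) + 6·31 = -1275
R: -7485 − (-1275) = -6210

-6210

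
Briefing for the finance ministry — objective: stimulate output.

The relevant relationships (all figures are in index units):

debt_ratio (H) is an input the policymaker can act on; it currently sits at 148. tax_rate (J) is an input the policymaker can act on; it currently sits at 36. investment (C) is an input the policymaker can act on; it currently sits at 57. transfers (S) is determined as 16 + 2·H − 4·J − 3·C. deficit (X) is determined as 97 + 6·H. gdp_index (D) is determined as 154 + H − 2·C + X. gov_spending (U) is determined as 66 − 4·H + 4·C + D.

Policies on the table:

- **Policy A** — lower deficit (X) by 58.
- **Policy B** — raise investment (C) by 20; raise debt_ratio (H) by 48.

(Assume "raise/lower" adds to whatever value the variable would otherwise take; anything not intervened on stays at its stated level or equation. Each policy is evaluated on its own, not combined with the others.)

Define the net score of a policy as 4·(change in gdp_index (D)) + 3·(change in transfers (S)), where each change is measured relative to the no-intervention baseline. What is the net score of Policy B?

Baseline:
  H = 148
  J = 36
  C = 57
  S = 16 + 2·148 − 4·36 − 3·57 = -3
  X = 97 + 6·148 = 985
  D = 154 + 148 − 2·57 + 985 = 1173
Policy B (C + 20, H + 48):
  H = 148 + 48 = 196
  J = 36
  C = 57 + 20 = 77
  S = 16 + 2·196 − 4·36 − 3·77 = 33
  X = 97 + 6·196 = 1273
  D = 154 + 196 − 2·77 + 1273 = 1469
ΔD = 1469 − 1173 = 296; ΔS = 33 − (-3) = 36
Score = 4·296 + 3·36 = 1292

1292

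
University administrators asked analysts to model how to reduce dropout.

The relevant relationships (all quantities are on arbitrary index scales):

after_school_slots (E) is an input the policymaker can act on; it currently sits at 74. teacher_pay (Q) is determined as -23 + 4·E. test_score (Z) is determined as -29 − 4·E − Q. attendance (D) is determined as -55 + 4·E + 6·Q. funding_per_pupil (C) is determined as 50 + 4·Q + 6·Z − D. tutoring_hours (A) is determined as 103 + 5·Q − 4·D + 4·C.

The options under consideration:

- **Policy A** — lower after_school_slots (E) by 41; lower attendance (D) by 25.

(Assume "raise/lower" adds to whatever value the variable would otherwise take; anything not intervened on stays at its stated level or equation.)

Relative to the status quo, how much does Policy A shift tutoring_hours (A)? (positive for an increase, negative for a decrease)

Baseline:
  E = 74
  Q = -23 + 4·74 = 273
  Z = -29 − 4·74 − 273 = -598
  D = -55 + 4·74 + 6·273 = 1879
  C = 50 + 4·273 + 6·(-598) − 1879 = -4325
  A = 103 + 5·273 − 4·1879 + 4·(-4325) = -23348
Policy A (E − 41, D − 25):
  E = 74 − 41 = 33
  Q = -23 + 4·33 = 109
  Z = -29 − 4·33 − 109 = -270
  D = -55 + 4·33 + 6·109 (−25 from intervention) = 706
  C = 50 + 4·109 + 6·(-270) − 706 = -1840
  A = 103 + 5·109 − 4·706 + 4·(-1840) = -9536
Change in A: -9536 − (-23348) = 13812

13812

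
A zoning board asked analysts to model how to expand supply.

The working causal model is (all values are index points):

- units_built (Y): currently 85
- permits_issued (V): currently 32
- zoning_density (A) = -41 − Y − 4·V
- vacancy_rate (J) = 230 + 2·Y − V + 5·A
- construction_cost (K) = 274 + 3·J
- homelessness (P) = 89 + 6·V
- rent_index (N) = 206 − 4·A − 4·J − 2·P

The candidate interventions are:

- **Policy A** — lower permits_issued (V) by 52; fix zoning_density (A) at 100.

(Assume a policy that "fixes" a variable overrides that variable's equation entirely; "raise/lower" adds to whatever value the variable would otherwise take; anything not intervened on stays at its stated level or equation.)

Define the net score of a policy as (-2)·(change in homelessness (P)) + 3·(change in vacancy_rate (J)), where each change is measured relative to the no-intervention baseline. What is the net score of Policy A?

6090

Baseline:
  Y = 85
  V = 32
  A = -41 − 85 − 4·32 = -254
  J = 230 + 2·85 − 32 + 5·(-254) = -902
  P = 89 + 6·32 = 281
Policy A (V − 52, A := 100):
  Y = 85
  V = 32 − 52 = -20
  A = 100
  J = 230 + 2·85 − (-20) + 5·100 = 920
  P = 89 + 6·(-20) = -31
ΔP = -31 − 281 = -312; ΔJ = 920 − (-902) = 1822
Score = (-2)·(-312) + 3·1822 = 6090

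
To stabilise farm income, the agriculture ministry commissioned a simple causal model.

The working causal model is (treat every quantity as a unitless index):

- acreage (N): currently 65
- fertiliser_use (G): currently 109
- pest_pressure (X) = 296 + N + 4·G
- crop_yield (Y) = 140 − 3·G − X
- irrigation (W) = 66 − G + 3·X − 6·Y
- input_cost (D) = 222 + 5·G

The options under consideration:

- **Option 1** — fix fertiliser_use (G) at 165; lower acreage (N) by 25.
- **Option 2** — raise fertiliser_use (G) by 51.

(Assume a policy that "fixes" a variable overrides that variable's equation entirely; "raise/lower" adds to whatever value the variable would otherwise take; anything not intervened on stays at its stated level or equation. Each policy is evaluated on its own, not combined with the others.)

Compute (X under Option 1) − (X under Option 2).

-5

Option 1 (G := 165, N − 25):
  N = 65 − 25 = 40
  G = 165
  X = 296 + 40 + 4·165 = 996
Option 2 (G + 51):
  N = 65
  G = 109 + 51 = 160
  X = 296 + 65 + 4·160 = 1001
X: 996 − 1001 = -5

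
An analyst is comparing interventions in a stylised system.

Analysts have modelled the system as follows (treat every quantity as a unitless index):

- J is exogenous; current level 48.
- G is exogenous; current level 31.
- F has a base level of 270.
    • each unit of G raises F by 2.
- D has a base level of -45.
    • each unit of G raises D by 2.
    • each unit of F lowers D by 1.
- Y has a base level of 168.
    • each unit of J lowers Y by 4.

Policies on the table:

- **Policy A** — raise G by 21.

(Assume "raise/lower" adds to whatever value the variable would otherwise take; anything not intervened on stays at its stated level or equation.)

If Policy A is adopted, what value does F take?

374

Policy A (G + 21):
  G = 31 + 21 = 52
  F = 270 + 2·52 = 374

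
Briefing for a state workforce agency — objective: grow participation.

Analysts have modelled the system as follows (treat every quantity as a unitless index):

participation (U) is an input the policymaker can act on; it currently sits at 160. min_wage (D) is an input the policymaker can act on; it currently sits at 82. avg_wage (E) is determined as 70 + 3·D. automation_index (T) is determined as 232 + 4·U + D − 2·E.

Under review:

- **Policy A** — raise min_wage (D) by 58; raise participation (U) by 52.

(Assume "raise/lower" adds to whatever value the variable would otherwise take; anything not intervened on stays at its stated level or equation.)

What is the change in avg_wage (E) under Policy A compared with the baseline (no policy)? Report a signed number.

Baseline:
  D = 82
  E = 70 + 3·82 = 316
Policy A (D + 58, U + 52):
  D = 82 + 58 = 140
  E = 70 + 3·140 = 490
Change in E: 490 − 316 = 174

174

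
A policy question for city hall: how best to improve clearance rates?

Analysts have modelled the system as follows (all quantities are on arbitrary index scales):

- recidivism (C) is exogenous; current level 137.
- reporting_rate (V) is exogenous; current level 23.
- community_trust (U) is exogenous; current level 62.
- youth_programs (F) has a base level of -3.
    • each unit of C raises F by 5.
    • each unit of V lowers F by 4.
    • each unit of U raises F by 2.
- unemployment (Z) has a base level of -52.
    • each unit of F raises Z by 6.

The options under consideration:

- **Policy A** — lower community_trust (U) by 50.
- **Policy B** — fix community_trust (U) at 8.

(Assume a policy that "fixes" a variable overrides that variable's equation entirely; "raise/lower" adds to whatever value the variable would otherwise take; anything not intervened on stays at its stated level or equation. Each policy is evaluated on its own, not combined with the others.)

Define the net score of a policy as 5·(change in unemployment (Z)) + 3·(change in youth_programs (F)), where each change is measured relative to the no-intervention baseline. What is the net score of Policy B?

Baseline:
  C = 137
  V = 23
  U = 62
  F = -3 + 5·137 − 4·23 + 2·62 = 714
  Z = -52 + 6·714 = 4232
Policy B (U := 8):
  C = 137
  V = 23
  U = 8
  F = -3 + 5·137 − 4·23 + 2·8 = 606
  Z = -52 + 6·606 = 3584
ΔZ = 3584 − 4232 = -648; ΔF = 606 − 714 = -108
Score = 5·(-648) + 3·(-108) = -3564

-3564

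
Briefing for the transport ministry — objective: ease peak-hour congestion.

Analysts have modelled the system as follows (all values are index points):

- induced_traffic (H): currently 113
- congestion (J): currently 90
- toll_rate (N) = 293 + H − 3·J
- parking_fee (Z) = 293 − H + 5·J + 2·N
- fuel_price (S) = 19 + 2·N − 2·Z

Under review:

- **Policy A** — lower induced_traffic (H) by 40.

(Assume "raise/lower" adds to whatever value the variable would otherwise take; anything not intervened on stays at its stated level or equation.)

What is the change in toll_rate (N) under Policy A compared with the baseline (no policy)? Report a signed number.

-40

Baseline:
  H = 113
  J = 90
  N = 293 + 113 − 3·90 = 136
Policy A (H − 40):
  H = 113 − 40 = 73
  J = 90
  N = 293 + 73 − 3·90 = 96
Change in N: 96 − 136 = -40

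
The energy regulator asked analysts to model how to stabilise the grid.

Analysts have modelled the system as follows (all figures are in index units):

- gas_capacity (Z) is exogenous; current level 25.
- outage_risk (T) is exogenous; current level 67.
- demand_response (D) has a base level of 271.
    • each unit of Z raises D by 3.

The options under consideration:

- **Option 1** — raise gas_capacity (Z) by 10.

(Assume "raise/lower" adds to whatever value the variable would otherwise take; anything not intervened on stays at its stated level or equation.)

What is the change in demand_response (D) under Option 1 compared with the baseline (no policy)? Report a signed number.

Baseline:
  Z = 25
  D = 271 + 3·25 = 346
Option 1 (Z + 10):
  Z = 25 + 10 = 35
  D = 271 + 3·35 = 376
Change in D: 376 − 346 = 30

30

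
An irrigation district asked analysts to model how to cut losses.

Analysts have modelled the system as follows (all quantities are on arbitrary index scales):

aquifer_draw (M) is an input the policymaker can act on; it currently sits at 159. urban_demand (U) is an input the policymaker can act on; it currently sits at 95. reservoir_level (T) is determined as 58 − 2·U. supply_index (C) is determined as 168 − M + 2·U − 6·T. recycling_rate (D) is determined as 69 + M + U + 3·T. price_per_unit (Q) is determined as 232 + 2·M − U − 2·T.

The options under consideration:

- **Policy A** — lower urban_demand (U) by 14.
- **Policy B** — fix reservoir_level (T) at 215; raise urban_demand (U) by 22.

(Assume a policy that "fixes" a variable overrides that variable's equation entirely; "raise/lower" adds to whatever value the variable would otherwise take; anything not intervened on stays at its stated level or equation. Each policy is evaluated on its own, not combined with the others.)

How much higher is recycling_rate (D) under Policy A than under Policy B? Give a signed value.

-993

Policy A (U − 14):
  M = 159
  U = 95 − 14 = 81
  T = 58 − 2·81 = -104
  D = 69 + 159 + 81 + 3·(-104) = -3
Policy B (T := 215, U + 22):
  M = 159
  U = 95 + 22 = 117
  T = 215
  D = 69 + 159 + 117 + 3·215 = 990
D: -3 − 990 = -993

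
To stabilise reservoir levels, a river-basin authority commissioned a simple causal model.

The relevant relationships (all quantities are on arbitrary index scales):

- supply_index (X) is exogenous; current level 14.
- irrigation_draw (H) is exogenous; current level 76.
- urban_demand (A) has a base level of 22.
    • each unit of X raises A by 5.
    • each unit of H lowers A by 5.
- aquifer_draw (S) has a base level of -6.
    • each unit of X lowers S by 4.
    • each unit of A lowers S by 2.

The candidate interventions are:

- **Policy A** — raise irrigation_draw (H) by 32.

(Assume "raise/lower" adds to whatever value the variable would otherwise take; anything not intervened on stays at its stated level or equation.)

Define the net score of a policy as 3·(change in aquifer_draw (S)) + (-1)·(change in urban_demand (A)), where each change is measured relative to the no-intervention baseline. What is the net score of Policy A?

1120

Baseline:
  X = 14
  H = 76
  A = 22 + 5·14 − 5·76 = -288
  S = -6 − 4·14 − 2·(-288) = 514
Policy A (H + 32):
  X = 14
  H = 76 + 32 = 108
  A = 22 + 5·14 − 5·108 = -448
  S = -6 − 4·14 − 2·(-448) = 834
ΔS = 834 − 514 = 320; ΔA = -448 − (-288) = -160
Score = 3·320 + (-1)·(-160) = 1120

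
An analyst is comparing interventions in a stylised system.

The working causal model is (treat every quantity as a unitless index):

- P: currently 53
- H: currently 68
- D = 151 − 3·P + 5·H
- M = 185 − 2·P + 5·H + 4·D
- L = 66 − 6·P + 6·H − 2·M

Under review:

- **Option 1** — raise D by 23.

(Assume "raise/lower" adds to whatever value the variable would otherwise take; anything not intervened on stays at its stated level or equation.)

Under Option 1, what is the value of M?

Option 1 (D + 23):
  P = 53
  H = 68
  D = 151 − 3·53 + 5·68 (+23 from intervention) = 355
  M = 185 − 2·53 + 5·68 + 4·355 = 1839

1839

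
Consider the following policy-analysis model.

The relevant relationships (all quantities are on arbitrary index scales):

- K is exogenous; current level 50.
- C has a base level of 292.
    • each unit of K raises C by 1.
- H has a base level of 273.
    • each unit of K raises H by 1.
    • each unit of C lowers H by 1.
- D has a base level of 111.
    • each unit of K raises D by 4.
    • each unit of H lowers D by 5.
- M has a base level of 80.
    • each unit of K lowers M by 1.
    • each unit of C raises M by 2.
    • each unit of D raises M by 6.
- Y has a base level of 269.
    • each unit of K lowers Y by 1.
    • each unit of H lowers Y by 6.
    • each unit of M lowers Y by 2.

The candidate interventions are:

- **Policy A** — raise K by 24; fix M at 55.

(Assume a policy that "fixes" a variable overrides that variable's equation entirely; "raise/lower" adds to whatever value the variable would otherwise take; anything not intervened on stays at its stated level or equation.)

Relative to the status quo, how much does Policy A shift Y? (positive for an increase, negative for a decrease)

6166

Baseline:
  K = 50
  C = 292 + 50 = 342
  H = 273 + 50 − 342 = -19
  D = 111 + 4·50 − 5·(-19) = 406
  M = 80 − 50 + 2·342 + 6·406 = 3150
  Y = 269 − 50 − 6·(-19) − 2·3150 = -5967
Policy A (K + 24, M := 55):
  K = 50 + 24 = 74
  C = 292 + 74 = 366
  H = 273 + 74 − 366 = -19
  D = 111 + 4·74 − 5·(-19) = 502
  M = 55
  Y = 269 − 74 − 6·(-19) − 2·55 = 199
Change in Y: 199 − (-5967) = 6166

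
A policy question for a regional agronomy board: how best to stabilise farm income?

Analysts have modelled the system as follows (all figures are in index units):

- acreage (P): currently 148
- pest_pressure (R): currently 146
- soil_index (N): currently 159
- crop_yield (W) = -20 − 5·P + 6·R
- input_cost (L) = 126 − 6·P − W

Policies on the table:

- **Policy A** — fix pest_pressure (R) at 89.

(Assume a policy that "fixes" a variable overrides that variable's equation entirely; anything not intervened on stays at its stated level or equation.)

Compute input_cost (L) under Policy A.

-536

Policy A (R := 89):
  P = 148
  R = 89
  W = -20 − 5·148 + 6·89 = -226
  L = 126 − 6·148 − (-226) = -536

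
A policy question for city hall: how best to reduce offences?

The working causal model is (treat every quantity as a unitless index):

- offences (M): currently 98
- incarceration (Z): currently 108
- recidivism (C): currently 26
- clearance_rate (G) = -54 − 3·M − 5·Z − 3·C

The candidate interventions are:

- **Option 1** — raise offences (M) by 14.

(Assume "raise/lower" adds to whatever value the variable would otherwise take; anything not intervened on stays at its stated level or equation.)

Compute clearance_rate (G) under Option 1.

Option 1 (M + 14):
  M = 98 + 14 = 112
  Z = 108
  C = 26
  G = -54 − 3·112 − 5·108 − 3·26 = -1008

-1008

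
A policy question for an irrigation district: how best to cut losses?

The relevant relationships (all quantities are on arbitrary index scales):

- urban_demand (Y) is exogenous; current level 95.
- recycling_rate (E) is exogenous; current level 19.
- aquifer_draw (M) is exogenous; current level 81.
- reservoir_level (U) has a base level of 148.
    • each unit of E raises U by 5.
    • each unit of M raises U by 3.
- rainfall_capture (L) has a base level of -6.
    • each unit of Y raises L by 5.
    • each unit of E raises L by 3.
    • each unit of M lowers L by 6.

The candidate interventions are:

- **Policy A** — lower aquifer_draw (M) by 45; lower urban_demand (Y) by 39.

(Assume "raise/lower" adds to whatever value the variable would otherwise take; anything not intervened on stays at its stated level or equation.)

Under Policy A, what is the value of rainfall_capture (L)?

Policy A (M − 45, Y − 39):
  Y = 95 − 39 = 56
  E = 19
  M = 81 − 45 = 36
  L = -6 + 5·56 + 3·19 − 6·36 = 115

115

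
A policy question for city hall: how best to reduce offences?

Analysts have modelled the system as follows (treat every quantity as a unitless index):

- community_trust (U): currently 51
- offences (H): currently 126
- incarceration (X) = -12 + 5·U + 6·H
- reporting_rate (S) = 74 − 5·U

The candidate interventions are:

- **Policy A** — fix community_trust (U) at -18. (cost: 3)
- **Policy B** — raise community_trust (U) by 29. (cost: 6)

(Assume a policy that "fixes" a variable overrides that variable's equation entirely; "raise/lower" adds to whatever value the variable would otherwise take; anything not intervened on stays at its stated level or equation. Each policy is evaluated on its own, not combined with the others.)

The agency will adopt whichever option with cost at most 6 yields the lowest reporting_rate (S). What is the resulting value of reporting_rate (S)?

Policy A (U := -18):
  U = -18
  S = 74 − 5·(-18) = 164
Policy B (U + 29):
  U = 51 + 29 = 80
  S = 74 − 5·80 = -326
Comparing — Policy A: S=164, Policy B: S=-326. Lowest is -326 (Policy B).

-326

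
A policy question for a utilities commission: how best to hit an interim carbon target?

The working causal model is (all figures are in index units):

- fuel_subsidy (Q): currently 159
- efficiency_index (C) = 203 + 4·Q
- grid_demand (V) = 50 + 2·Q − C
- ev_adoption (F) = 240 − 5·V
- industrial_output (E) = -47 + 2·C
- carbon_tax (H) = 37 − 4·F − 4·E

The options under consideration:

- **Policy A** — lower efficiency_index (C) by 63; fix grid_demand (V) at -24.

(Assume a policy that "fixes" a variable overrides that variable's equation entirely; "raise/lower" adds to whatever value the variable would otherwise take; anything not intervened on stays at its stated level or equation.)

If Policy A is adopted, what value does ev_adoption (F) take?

360

Policy A (C − 63, V := -24):
  Q = 159
  C = 203 + 4·159 (−63 from intervention) = 776
  V = -24
  F = 240 − 5·(-24) = 360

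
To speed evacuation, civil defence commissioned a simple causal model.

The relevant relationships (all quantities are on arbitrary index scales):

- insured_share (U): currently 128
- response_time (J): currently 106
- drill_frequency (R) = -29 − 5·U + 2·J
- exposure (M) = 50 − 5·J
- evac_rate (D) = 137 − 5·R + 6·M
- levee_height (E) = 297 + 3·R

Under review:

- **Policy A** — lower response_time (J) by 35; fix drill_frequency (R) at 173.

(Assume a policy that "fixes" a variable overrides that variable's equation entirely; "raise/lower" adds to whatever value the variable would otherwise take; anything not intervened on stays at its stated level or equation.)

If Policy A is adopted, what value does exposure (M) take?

Policy A (J − 35, R := 173):
  J = 106 − 35 = 71
  M = 50 − 5·71 = -305

-305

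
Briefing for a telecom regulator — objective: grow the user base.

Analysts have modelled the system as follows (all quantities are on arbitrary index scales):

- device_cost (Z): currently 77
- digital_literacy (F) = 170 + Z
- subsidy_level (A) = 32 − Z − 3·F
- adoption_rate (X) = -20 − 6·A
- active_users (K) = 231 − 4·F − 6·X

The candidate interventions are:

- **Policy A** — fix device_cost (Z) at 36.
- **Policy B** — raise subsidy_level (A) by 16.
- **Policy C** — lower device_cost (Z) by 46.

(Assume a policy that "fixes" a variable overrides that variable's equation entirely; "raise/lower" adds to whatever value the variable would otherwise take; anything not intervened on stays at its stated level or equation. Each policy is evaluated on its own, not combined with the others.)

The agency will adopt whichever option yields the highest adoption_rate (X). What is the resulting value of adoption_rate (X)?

4600

Policy A (Z := 36):
  Z = 36
  F = 170 + 36 = 206
  A = 32 − 36 − 3·206 = -622
  X = -20 − 6·(-622) = 3712
Policy B (A + 16):
  Z = 77
  F = 170 + 77 = 247
  A = 32 − 77 − 3·247 (+16 from intervention) = -770
  X = -20 − 6·(-770) = 4600
Policy C (Z − 46):
  Z = 77 − 46 = 31
  F = 170 + 31 = 201
  A = 32 − 31 − 3·201 = -602
  X = -20 − 6·(-602) = 3592
Comparing — Policy A: X=3712, Policy B: X=4600, Policy C: X=3592. Highest is 4600 (Policy B).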